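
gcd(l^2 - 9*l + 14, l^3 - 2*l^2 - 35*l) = l - 7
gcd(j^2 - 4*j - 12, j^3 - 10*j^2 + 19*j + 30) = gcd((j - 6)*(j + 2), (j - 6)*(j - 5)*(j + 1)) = j - 6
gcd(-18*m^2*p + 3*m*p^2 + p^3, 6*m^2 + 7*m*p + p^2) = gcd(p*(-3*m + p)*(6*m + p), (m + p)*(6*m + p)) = 6*m + p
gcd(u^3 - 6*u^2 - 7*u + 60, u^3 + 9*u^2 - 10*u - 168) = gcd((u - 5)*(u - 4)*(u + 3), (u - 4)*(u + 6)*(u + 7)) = u - 4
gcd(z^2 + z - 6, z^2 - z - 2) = z - 2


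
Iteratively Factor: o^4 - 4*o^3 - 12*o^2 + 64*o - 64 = (o - 2)*(o^3 - 2*o^2 - 16*o + 32) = (o - 4)*(o - 2)*(o^2 + 2*o - 8) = (o - 4)*(o - 2)*(o + 4)*(o - 2)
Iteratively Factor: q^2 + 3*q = (q)*(q + 3)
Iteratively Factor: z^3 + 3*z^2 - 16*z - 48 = (z - 4)*(z^2 + 7*z + 12) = (z - 4)*(z + 3)*(z + 4)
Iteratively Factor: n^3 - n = (n)*(n^2 - 1) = n*(n + 1)*(n - 1)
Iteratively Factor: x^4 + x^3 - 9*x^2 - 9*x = (x + 1)*(x^3 - 9*x) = (x + 1)*(x + 3)*(x^2 - 3*x) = (x - 3)*(x + 1)*(x + 3)*(x)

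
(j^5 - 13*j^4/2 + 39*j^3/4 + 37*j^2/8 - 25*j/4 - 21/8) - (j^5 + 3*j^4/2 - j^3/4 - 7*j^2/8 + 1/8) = -8*j^4 + 10*j^3 + 11*j^2/2 - 25*j/4 - 11/4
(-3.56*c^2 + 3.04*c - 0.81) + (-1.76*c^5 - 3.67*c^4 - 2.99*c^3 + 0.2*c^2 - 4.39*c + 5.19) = -1.76*c^5 - 3.67*c^4 - 2.99*c^3 - 3.36*c^2 - 1.35*c + 4.38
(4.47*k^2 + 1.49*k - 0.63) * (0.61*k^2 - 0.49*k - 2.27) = 2.7267*k^4 - 1.2814*k^3 - 11.2613*k^2 - 3.0736*k + 1.4301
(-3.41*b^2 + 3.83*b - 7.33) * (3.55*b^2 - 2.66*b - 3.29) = -12.1055*b^4 + 22.6671*b^3 - 24.9904*b^2 + 6.8971*b + 24.1157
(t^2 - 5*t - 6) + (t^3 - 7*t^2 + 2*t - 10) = t^3 - 6*t^2 - 3*t - 16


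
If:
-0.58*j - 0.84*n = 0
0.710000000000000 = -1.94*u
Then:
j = -1.44827586206897*n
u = -0.37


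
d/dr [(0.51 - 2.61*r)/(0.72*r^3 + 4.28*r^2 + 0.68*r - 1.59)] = (3.7584*r^3 + 10.0692*r^2 - 4.3656*r + 3.8031)/(0.5184*r^6 + 6.1632*r^5 + 19.2976*r^4 + 3.5312*r^3 - 13.148*r^2 - 2.1624*r + 2.5281)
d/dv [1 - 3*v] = -3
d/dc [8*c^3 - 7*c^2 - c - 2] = 24*c^2 - 14*c - 1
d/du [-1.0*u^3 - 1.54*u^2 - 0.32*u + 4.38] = -3.0*u^2 - 3.08*u - 0.32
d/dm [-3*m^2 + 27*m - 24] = 27 - 6*m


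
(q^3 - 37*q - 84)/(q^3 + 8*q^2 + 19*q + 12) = (q - 7)/(q + 1)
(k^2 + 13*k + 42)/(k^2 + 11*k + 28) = (k + 6)/(k + 4)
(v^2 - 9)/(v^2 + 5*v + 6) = (v - 3)/(v + 2)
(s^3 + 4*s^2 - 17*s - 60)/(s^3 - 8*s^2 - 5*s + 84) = (s + 5)/(s - 7)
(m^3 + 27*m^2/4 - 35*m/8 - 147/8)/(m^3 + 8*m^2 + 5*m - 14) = (m^2 - m/4 - 21/8)/(m^2 + m - 2)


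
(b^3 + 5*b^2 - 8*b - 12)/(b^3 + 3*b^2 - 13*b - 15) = (b^2 + 4*b - 12)/(b^2 + 2*b - 15)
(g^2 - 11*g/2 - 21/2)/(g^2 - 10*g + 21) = (g + 3/2)/(g - 3)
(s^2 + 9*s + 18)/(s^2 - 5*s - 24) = (s + 6)/(s - 8)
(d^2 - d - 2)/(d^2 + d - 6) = (d + 1)/(d + 3)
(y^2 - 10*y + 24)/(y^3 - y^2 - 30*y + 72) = (y - 6)/(y^2 + 3*y - 18)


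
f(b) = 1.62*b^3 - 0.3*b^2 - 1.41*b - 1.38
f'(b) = 4.86*b^2 - 0.6*b - 1.41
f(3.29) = 48.42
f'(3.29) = 49.22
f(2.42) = 16.41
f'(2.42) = 25.60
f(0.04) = -1.44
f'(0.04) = -1.43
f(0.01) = -1.39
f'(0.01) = -1.42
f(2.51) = 18.81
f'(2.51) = 27.70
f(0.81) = -1.86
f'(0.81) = 1.29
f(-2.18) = -16.52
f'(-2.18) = 22.99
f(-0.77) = -1.21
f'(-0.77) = 1.93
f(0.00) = -1.38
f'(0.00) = -1.41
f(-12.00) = -2827.02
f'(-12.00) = 705.63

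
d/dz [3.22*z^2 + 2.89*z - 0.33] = 6.44*z + 2.89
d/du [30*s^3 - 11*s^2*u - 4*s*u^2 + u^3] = -11*s^2 - 8*s*u + 3*u^2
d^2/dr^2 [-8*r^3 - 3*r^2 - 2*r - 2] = -48*r - 6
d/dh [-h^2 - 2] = -2*h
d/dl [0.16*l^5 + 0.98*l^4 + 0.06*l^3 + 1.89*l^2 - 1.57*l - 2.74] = 0.8*l^4 + 3.92*l^3 + 0.18*l^2 + 3.78*l - 1.57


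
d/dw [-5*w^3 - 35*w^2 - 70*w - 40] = -15*w^2 - 70*w - 70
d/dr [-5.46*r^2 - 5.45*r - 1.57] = -10.92*r - 5.45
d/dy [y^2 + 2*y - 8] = 2*y + 2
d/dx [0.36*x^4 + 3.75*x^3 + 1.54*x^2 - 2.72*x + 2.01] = 1.44*x^3 + 11.25*x^2 + 3.08*x - 2.72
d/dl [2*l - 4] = 2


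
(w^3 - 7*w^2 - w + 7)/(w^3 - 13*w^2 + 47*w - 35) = (w + 1)/(w - 5)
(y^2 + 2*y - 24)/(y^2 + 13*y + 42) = (y - 4)/(y + 7)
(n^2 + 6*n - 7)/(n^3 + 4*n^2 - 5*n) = (n + 7)/(n*(n + 5))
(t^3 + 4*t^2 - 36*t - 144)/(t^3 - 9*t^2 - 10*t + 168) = (t + 6)/(t - 7)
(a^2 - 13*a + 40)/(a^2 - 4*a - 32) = (a - 5)/(a + 4)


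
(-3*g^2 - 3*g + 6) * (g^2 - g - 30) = -3*g^4 + 99*g^2 + 84*g - 180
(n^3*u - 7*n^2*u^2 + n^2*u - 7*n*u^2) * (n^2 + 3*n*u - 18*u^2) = n^5*u - 4*n^4*u^2 + n^4*u - 39*n^3*u^3 - 4*n^3*u^2 + 126*n^2*u^4 - 39*n^2*u^3 + 126*n*u^4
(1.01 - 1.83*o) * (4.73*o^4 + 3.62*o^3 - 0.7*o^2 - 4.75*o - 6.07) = -8.6559*o^5 - 1.8473*o^4 + 4.9372*o^3 + 7.9855*o^2 + 6.3106*o - 6.1307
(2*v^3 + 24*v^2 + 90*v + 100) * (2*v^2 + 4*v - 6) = 4*v^5 + 56*v^4 + 264*v^3 + 416*v^2 - 140*v - 600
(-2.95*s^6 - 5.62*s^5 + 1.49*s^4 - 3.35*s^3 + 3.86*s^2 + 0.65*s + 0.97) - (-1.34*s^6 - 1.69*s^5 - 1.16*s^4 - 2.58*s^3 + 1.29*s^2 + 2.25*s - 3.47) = -1.61*s^6 - 3.93*s^5 + 2.65*s^4 - 0.77*s^3 + 2.57*s^2 - 1.6*s + 4.44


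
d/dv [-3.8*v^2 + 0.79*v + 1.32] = 0.79 - 7.6*v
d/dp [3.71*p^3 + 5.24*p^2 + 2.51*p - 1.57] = 11.13*p^2 + 10.48*p + 2.51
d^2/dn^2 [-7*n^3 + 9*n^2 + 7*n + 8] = 18 - 42*n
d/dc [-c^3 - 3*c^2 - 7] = 3*c*(-c - 2)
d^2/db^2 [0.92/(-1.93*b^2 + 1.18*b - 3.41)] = (6.853816*b^2 - 4.190416*b - 0.92*(3.86*b - 1.18)*(7.72*b - 2.36) + 12.109592)/(1.93*b^2 - 1.18*b + 3.41)^3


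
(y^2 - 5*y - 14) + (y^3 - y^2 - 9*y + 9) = y^3 - 14*y - 5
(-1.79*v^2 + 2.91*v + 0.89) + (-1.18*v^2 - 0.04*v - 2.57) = -2.97*v^2 + 2.87*v - 1.68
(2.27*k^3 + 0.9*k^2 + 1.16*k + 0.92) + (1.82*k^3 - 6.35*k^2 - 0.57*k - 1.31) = 4.09*k^3 - 5.45*k^2 + 0.59*k - 0.39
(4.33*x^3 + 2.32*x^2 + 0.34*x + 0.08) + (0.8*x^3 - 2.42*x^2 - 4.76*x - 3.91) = 5.13*x^3 - 0.1*x^2 - 4.42*x - 3.83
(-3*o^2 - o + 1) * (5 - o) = 3*o^3 - 14*o^2 - 6*o + 5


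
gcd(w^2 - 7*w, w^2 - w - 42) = w - 7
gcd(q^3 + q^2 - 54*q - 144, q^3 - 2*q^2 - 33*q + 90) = q + 6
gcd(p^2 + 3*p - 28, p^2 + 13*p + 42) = p + 7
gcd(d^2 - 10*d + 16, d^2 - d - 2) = d - 2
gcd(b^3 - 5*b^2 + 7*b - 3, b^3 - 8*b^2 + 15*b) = b - 3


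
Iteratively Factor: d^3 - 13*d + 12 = (d - 1)*(d^2 + d - 12) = (d - 3)*(d - 1)*(d + 4)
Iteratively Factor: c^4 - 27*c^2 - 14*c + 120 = (c - 2)*(c^3 + 2*c^2 - 23*c - 60) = (c - 5)*(c - 2)*(c^2 + 7*c + 12) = (c - 5)*(c - 2)*(c + 4)*(c + 3)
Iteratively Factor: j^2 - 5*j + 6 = (j - 3)*(j - 2)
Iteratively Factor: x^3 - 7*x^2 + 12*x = (x - 4)*(x^2 - 3*x) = x*(x - 4)*(x - 3)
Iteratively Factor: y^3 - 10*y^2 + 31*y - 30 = (y - 3)*(y^2 - 7*y + 10) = (y - 3)*(y - 2)*(y - 5)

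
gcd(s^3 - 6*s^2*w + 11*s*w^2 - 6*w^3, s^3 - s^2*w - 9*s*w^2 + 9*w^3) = s^2 - 4*s*w + 3*w^2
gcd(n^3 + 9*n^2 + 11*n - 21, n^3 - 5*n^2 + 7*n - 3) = n - 1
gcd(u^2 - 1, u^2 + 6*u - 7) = u - 1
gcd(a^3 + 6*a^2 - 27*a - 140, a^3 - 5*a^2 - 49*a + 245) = a^2 + 2*a - 35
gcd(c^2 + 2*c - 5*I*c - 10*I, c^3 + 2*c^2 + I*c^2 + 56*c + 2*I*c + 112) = c + 2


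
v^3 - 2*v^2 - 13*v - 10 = (v - 5)*(v + 1)*(v + 2)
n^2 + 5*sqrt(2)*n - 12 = (n - sqrt(2))*(n + 6*sqrt(2))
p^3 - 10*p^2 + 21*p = p*(p - 7)*(p - 3)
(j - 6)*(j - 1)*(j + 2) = j^3 - 5*j^2 - 8*j + 12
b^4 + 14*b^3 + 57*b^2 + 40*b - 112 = (b - 1)*(b + 4)^2*(b + 7)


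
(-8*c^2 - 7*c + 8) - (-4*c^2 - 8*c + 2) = -4*c^2 + c + 6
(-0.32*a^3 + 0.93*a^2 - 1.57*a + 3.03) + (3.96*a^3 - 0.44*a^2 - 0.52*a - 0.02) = 3.64*a^3 + 0.49*a^2 - 2.09*a + 3.01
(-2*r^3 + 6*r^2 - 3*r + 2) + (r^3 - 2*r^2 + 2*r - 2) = -r^3 + 4*r^2 - r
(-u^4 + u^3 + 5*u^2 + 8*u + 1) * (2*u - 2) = -2*u^5 + 4*u^4 + 8*u^3 + 6*u^2 - 14*u - 2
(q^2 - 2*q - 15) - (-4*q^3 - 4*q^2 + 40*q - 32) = 4*q^3 + 5*q^2 - 42*q + 17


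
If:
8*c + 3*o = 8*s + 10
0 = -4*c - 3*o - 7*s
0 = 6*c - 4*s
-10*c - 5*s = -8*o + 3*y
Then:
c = -20/37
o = 290/111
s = -30/37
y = 3370/333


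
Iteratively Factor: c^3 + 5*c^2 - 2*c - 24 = (c - 2)*(c^2 + 7*c + 12) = (c - 2)*(c + 3)*(c + 4)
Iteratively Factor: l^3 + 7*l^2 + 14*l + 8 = (l + 4)*(l^2 + 3*l + 2) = (l + 1)*(l + 4)*(l + 2)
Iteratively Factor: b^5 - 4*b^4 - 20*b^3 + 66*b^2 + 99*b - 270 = (b + 3)*(b^4 - 7*b^3 + b^2 + 63*b - 90) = (b - 3)*(b + 3)*(b^3 - 4*b^2 - 11*b + 30) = (b - 3)*(b + 3)^2*(b^2 - 7*b + 10) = (b - 5)*(b - 3)*(b + 3)^2*(b - 2)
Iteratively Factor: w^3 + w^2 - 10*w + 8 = (w - 1)*(w^2 + 2*w - 8) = (w - 2)*(w - 1)*(w + 4)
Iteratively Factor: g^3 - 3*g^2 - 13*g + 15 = (g - 5)*(g^2 + 2*g - 3) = (g - 5)*(g + 3)*(g - 1)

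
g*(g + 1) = g^2 + g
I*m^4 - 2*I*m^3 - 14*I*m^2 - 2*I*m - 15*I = (m - 5)*(m + 3)*(m + I)*(I*m + 1)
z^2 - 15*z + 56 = (z - 8)*(z - 7)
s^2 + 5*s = s*(s + 5)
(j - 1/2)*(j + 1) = j^2 + j/2 - 1/2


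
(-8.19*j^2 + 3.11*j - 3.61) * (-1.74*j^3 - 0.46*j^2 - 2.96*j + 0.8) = 14.2506*j^5 - 1.644*j^4 + 29.0932*j^3 - 14.097*j^2 + 13.1736*j - 2.888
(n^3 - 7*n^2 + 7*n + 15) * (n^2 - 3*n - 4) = n^5 - 10*n^4 + 24*n^3 + 22*n^2 - 73*n - 60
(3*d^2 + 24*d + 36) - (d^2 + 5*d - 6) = 2*d^2 + 19*d + 42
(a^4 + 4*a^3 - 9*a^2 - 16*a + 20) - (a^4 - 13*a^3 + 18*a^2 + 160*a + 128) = 17*a^3 - 27*a^2 - 176*a - 108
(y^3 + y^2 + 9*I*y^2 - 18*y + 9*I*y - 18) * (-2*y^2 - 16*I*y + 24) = -2*y^5 - 2*y^4 - 34*I*y^4 + 204*y^3 - 34*I*y^3 + 204*y^2 + 504*I*y^2 - 432*y + 504*I*y - 432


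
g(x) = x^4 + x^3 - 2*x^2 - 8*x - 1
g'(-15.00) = -12773.00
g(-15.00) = 46919.00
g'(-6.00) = -740.00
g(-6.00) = 1055.00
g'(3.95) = 269.53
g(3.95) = 241.26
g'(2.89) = 102.05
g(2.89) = 53.07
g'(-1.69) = -11.98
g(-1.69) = 10.14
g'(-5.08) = -434.65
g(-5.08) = 522.90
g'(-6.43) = -921.64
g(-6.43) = 1411.30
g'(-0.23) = -6.97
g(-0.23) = 0.72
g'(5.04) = 560.14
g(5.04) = 681.14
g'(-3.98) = -196.74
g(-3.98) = 187.03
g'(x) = 4*x^3 + 3*x^2 - 4*x - 8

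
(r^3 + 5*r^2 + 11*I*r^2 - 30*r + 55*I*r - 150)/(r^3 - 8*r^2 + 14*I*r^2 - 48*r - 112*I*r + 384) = (r^2 + 5*r*(1 + I) + 25*I)/(r^2 + 8*r*(-1 + I) - 64*I)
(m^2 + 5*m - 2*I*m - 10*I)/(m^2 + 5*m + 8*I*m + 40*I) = (m - 2*I)/(m + 8*I)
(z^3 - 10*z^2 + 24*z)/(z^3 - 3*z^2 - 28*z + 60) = z*(z - 4)/(z^2 + 3*z - 10)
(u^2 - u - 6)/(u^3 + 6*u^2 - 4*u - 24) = (u - 3)/(u^2 + 4*u - 12)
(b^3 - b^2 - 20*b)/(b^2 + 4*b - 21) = b*(b^2 - b - 20)/(b^2 + 4*b - 21)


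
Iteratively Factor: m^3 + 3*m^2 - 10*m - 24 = (m + 4)*(m^2 - m - 6) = (m + 2)*(m + 4)*(m - 3)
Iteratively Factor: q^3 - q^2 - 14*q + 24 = (q - 2)*(q^2 + q - 12) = (q - 2)*(q + 4)*(q - 3)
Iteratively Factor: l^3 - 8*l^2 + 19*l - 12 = (l - 3)*(l^2 - 5*l + 4) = (l - 3)*(l - 1)*(l - 4)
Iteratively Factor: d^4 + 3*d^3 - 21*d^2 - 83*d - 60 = (d + 4)*(d^3 - d^2 - 17*d - 15) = (d + 3)*(d + 4)*(d^2 - 4*d - 5) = (d + 1)*(d + 3)*(d + 4)*(d - 5)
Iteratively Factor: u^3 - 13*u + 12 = (u + 4)*(u^2 - 4*u + 3) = (u - 1)*(u + 4)*(u - 3)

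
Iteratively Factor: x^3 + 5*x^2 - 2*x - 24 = (x + 4)*(x^2 + x - 6) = (x - 2)*(x + 4)*(x + 3)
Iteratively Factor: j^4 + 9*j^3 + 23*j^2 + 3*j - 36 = (j + 3)*(j^3 + 6*j^2 + 5*j - 12) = (j - 1)*(j + 3)*(j^2 + 7*j + 12) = (j - 1)*(j + 3)^2*(j + 4)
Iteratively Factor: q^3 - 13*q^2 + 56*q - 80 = (q - 4)*(q^2 - 9*q + 20) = (q - 4)^2*(q - 5)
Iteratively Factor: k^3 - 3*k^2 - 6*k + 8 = (k - 4)*(k^2 + k - 2) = (k - 4)*(k - 1)*(k + 2)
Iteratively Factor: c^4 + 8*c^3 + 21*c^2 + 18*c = (c + 2)*(c^3 + 6*c^2 + 9*c) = (c + 2)*(c + 3)*(c^2 + 3*c) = c*(c + 2)*(c + 3)*(c + 3)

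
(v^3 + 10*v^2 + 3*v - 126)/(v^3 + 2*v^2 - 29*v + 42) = (v + 6)/(v - 2)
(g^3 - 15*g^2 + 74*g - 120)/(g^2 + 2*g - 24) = (g^2 - 11*g + 30)/(g + 6)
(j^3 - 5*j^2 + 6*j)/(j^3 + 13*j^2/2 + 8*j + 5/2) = 2*j*(j^2 - 5*j + 6)/(2*j^3 + 13*j^2 + 16*j + 5)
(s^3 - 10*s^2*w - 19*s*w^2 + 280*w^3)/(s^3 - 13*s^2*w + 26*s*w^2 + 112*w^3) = (s + 5*w)/(s + 2*w)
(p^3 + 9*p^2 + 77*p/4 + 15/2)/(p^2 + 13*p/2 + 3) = p + 5/2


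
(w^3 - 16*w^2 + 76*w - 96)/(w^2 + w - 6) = (w^2 - 14*w + 48)/(w + 3)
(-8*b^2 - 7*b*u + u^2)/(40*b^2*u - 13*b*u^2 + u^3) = (b + u)/(u*(-5*b + u))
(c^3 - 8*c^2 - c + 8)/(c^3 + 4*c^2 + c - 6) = (c^2 - 7*c - 8)/(c^2 + 5*c + 6)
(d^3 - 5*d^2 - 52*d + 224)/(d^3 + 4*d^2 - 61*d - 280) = (d - 4)/(d + 5)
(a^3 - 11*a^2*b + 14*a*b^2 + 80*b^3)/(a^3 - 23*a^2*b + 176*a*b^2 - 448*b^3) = (a^2 - 3*a*b - 10*b^2)/(a^2 - 15*a*b + 56*b^2)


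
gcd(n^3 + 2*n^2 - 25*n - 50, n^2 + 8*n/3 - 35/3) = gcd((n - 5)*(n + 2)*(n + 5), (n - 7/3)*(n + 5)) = n + 5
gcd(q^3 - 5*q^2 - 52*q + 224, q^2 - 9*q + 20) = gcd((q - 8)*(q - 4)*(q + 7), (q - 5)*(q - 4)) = q - 4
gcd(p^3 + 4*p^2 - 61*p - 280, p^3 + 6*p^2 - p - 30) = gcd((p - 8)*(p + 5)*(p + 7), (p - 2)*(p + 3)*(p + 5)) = p + 5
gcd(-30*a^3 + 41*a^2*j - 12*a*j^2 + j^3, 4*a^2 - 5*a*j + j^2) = a - j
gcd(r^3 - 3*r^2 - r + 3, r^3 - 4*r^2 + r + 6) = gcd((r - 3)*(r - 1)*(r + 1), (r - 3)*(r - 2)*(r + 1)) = r^2 - 2*r - 3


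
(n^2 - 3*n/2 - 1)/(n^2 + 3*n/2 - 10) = (2*n^2 - 3*n - 2)/(2*n^2 + 3*n - 20)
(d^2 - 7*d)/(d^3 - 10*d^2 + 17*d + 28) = d/(d^2 - 3*d - 4)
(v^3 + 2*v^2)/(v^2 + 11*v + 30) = v^2*(v + 2)/(v^2 + 11*v + 30)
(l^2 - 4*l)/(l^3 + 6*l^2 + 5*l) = (l - 4)/(l^2 + 6*l + 5)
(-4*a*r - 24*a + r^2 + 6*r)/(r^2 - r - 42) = (-4*a + r)/(r - 7)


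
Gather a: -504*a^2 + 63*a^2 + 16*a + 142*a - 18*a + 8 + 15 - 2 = -441*a^2 + 140*a + 21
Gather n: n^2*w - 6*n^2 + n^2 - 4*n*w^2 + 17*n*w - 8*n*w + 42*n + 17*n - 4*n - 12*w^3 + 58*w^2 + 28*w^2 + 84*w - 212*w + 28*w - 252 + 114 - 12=n^2*(w - 5) + n*(-4*w^2 + 9*w + 55) - 12*w^3 + 86*w^2 - 100*w - 150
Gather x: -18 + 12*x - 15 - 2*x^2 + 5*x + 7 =-2*x^2 + 17*x - 26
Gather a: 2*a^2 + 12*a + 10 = 2*a^2 + 12*a + 10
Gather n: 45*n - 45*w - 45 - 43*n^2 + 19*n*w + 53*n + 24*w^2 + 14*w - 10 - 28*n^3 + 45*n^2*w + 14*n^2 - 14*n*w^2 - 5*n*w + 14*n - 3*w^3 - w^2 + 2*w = -28*n^3 + n^2*(45*w - 29) + n*(-14*w^2 + 14*w + 112) - 3*w^3 + 23*w^2 - 29*w - 55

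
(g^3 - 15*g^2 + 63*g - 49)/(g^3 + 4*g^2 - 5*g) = (g^2 - 14*g + 49)/(g*(g + 5))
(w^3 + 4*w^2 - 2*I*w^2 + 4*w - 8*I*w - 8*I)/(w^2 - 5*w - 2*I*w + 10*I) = (w^2 + 4*w + 4)/(w - 5)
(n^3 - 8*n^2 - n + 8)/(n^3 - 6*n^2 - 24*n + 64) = (n^2 - 1)/(n^2 + 2*n - 8)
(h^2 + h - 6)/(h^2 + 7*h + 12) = (h - 2)/(h + 4)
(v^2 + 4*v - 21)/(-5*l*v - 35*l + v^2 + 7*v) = (v - 3)/(-5*l + v)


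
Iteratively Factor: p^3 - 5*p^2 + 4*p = (p - 1)*(p^2 - 4*p) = (p - 4)*(p - 1)*(p)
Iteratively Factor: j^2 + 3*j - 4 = (j + 4)*(j - 1)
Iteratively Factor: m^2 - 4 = (m + 2)*(m - 2)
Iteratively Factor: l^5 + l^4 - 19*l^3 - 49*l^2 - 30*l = (l + 2)*(l^4 - l^3 - 17*l^2 - 15*l) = (l - 5)*(l + 2)*(l^3 + 4*l^2 + 3*l) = l*(l - 5)*(l + 2)*(l^2 + 4*l + 3) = l*(l - 5)*(l + 1)*(l + 2)*(l + 3)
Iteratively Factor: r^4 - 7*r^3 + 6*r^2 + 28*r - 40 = (r + 2)*(r^3 - 9*r^2 + 24*r - 20) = (r - 5)*(r + 2)*(r^2 - 4*r + 4) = (r - 5)*(r - 2)*(r + 2)*(r - 2)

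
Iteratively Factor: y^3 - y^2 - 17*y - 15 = (y - 5)*(y^2 + 4*y + 3) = (y - 5)*(y + 3)*(y + 1)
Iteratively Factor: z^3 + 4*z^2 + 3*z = (z)*(z^2 + 4*z + 3) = z*(z + 1)*(z + 3)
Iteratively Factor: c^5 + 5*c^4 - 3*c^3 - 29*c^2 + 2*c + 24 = (c + 4)*(c^4 + c^3 - 7*c^2 - c + 6) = (c - 1)*(c + 4)*(c^3 + 2*c^2 - 5*c - 6) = (c - 1)*(c + 1)*(c + 4)*(c^2 + c - 6) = (c - 2)*(c - 1)*(c + 1)*(c + 4)*(c + 3)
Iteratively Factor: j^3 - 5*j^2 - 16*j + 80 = (j - 4)*(j^2 - j - 20) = (j - 4)*(j + 4)*(j - 5)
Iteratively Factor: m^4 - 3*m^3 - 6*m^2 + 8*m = (m)*(m^3 - 3*m^2 - 6*m + 8) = m*(m + 2)*(m^2 - 5*m + 4) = m*(m - 4)*(m + 2)*(m - 1)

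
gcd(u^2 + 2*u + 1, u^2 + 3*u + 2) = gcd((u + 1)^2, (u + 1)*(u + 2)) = u + 1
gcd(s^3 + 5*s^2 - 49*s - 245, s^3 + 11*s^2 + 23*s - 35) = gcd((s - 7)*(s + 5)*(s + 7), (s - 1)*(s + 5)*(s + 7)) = s^2 + 12*s + 35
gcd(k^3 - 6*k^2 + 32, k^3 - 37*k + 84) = k - 4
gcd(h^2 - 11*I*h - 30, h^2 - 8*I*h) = 1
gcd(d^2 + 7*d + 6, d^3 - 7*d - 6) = d + 1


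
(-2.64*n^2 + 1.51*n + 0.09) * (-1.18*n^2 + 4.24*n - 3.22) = 3.1152*n^4 - 12.9754*n^3 + 14.797*n^2 - 4.4806*n - 0.2898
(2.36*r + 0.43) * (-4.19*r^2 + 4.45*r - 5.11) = -9.8884*r^3 + 8.7003*r^2 - 10.1461*r - 2.1973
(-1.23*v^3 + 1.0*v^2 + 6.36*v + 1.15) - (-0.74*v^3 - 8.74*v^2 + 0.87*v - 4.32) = -0.49*v^3 + 9.74*v^2 + 5.49*v + 5.47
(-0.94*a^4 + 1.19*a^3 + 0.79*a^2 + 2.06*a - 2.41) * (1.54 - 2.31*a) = 2.1714*a^5 - 4.1965*a^4 + 0.00769999999999982*a^3 - 3.542*a^2 + 8.7395*a - 3.7114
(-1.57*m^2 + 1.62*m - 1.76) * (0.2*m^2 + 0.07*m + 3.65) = -0.314*m^4 + 0.2141*m^3 - 5.9691*m^2 + 5.7898*m - 6.424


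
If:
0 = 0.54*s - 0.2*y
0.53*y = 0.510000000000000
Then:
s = 0.36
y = 0.96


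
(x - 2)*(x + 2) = x^2 - 4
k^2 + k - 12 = (k - 3)*(k + 4)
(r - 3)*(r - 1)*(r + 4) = r^3 - 13*r + 12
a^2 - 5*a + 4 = (a - 4)*(a - 1)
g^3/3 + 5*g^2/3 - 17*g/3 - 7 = (g/3 + 1/3)*(g - 3)*(g + 7)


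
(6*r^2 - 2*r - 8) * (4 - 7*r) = -42*r^3 + 38*r^2 + 48*r - 32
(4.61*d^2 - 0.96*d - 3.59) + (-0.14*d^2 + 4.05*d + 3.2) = 4.47*d^2 + 3.09*d - 0.39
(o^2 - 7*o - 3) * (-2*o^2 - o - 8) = -2*o^4 + 13*o^3 + 5*o^2 + 59*o + 24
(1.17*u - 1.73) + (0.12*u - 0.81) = 1.29*u - 2.54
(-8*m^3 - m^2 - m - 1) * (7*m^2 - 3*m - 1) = -56*m^5 + 17*m^4 + 4*m^3 - 3*m^2 + 4*m + 1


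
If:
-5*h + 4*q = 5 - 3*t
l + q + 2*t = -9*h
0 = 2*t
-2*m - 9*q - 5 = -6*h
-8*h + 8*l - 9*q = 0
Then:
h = -17/81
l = 73/81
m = -409/54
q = 80/81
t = 0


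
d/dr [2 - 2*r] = -2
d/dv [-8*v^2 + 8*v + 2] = 8 - 16*v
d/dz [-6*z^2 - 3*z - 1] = -12*z - 3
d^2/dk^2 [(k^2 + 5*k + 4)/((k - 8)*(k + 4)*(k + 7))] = 2*(k^3 + 3*k^2 + 165*k + 1)/(k^6 - 3*k^5 - 165*k^4 + 335*k^3 + 9240*k^2 - 9408*k - 175616)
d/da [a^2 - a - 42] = 2*a - 1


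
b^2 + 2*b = b*(b + 2)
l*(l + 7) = l^2 + 7*l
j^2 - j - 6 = (j - 3)*(j + 2)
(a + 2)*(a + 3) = a^2 + 5*a + 6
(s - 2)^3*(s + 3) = s^4 - 3*s^3 - 6*s^2 + 28*s - 24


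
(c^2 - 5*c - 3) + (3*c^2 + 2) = 4*c^2 - 5*c - 1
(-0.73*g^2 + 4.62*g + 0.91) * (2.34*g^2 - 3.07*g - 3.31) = -1.7082*g^4 + 13.0519*g^3 - 9.6377*g^2 - 18.0859*g - 3.0121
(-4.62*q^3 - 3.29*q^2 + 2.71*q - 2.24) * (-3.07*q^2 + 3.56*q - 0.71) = 14.1834*q^5 - 6.3469*q^4 - 16.7519*q^3 + 18.8603*q^2 - 9.8985*q + 1.5904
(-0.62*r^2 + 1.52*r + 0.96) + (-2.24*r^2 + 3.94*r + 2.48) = -2.86*r^2 + 5.46*r + 3.44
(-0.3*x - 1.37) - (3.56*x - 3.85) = 2.48 - 3.86*x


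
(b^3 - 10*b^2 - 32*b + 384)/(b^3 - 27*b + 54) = (b^2 - 16*b + 64)/(b^2 - 6*b + 9)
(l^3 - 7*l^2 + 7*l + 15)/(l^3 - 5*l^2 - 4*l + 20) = (l^2 - 2*l - 3)/(l^2 - 4)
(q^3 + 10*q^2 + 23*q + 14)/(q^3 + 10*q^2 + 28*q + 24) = (q^2 + 8*q + 7)/(q^2 + 8*q + 12)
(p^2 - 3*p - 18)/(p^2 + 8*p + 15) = (p - 6)/(p + 5)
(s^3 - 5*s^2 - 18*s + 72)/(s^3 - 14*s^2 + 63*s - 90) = (s + 4)/(s - 5)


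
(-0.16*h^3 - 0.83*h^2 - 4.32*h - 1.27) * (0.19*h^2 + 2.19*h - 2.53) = -0.0304*h^5 - 0.5081*h^4 - 2.2337*h^3 - 7.6022*h^2 + 8.1483*h + 3.2131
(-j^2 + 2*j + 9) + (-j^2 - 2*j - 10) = -2*j^2 - 1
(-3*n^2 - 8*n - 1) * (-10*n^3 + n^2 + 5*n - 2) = 30*n^5 + 77*n^4 - 13*n^3 - 35*n^2 + 11*n + 2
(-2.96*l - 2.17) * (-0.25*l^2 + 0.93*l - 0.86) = 0.74*l^3 - 2.2103*l^2 + 0.5275*l + 1.8662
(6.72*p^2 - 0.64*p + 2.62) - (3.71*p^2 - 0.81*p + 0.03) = 3.01*p^2 + 0.17*p + 2.59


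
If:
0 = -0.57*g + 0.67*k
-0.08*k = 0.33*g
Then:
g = 0.00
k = 0.00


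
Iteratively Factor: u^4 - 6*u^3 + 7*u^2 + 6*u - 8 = (u + 1)*(u^3 - 7*u^2 + 14*u - 8) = (u - 1)*(u + 1)*(u^2 - 6*u + 8) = (u - 2)*(u - 1)*(u + 1)*(u - 4)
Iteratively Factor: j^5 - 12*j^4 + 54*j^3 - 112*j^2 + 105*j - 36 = (j - 1)*(j^4 - 11*j^3 + 43*j^2 - 69*j + 36) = (j - 1)^2*(j^3 - 10*j^2 + 33*j - 36) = (j - 3)*(j - 1)^2*(j^2 - 7*j + 12) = (j - 4)*(j - 3)*(j - 1)^2*(j - 3)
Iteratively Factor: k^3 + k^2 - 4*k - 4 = (k + 2)*(k^2 - k - 2) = (k + 1)*(k + 2)*(k - 2)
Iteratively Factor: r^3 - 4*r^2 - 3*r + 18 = (r + 2)*(r^2 - 6*r + 9) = (r - 3)*(r + 2)*(r - 3)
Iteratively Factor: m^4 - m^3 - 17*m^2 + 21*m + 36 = (m - 3)*(m^3 + 2*m^2 - 11*m - 12) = (m - 3)^2*(m^2 + 5*m + 4) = (m - 3)^2*(m + 4)*(m + 1)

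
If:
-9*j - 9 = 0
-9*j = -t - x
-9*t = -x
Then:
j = -1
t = -9/10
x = -81/10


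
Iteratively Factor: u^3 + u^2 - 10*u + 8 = (u - 1)*(u^2 + 2*u - 8) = (u - 1)*(u + 4)*(u - 2)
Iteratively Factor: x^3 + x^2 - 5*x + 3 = (x - 1)*(x^2 + 2*x - 3) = (x - 1)*(x + 3)*(x - 1)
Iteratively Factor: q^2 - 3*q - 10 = (q + 2)*(q - 5)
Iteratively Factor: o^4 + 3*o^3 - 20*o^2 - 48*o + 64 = (o + 4)*(o^3 - o^2 - 16*o + 16) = (o + 4)^2*(o^2 - 5*o + 4) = (o - 4)*(o + 4)^2*(o - 1)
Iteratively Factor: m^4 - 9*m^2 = (m + 3)*(m^3 - 3*m^2) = (m - 3)*(m + 3)*(m^2) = m*(m - 3)*(m + 3)*(m)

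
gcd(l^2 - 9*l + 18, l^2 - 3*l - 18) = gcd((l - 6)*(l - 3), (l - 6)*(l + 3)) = l - 6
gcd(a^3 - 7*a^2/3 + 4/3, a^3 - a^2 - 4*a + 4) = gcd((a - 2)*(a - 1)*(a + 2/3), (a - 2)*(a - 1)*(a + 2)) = a^2 - 3*a + 2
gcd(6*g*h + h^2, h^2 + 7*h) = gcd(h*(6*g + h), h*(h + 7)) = h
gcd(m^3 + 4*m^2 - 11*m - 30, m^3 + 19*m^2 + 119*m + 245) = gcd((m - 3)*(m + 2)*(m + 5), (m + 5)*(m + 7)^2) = m + 5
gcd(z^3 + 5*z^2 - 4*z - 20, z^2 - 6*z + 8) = z - 2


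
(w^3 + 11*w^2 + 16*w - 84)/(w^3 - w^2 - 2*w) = (w^2 + 13*w + 42)/(w*(w + 1))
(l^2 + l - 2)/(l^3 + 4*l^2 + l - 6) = 1/(l + 3)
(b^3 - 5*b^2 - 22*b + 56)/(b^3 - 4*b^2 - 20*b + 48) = (b - 7)/(b - 6)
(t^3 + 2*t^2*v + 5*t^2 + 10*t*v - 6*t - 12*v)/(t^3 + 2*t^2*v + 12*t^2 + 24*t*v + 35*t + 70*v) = (t^2 + 5*t - 6)/(t^2 + 12*t + 35)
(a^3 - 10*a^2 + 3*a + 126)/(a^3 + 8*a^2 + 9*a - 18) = (a^2 - 13*a + 42)/(a^2 + 5*a - 6)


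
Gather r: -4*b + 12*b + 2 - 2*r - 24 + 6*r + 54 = 8*b + 4*r + 32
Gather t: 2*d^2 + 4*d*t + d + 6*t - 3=2*d^2 + d + t*(4*d + 6) - 3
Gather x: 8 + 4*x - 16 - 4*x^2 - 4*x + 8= -4*x^2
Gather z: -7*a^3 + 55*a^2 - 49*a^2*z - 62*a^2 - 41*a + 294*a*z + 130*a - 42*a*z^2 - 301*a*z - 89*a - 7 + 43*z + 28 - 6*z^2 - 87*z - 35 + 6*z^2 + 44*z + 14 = -7*a^3 - 7*a^2 - 42*a*z^2 + z*(-49*a^2 - 7*a)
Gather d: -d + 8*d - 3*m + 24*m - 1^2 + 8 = 7*d + 21*m + 7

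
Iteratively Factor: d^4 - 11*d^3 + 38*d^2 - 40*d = (d - 2)*(d^3 - 9*d^2 + 20*d) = (d - 5)*(d - 2)*(d^2 - 4*d) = (d - 5)*(d - 4)*(d - 2)*(d)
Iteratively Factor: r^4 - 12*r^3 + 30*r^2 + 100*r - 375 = (r + 3)*(r^3 - 15*r^2 + 75*r - 125) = (r - 5)*(r + 3)*(r^2 - 10*r + 25) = (r - 5)^2*(r + 3)*(r - 5)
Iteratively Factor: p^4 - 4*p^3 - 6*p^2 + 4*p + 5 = (p - 1)*(p^3 - 3*p^2 - 9*p - 5) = (p - 5)*(p - 1)*(p^2 + 2*p + 1) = (p - 5)*(p - 1)*(p + 1)*(p + 1)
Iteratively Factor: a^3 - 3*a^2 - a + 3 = (a - 1)*(a^2 - 2*a - 3) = (a - 3)*(a - 1)*(a + 1)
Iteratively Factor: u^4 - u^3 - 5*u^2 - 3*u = (u)*(u^3 - u^2 - 5*u - 3) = u*(u + 1)*(u^2 - 2*u - 3) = u*(u - 3)*(u + 1)*(u + 1)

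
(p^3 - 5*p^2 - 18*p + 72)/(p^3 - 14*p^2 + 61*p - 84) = (p^2 - 2*p - 24)/(p^2 - 11*p + 28)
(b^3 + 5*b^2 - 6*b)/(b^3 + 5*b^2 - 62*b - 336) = b*(b - 1)/(b^2 - b - 56)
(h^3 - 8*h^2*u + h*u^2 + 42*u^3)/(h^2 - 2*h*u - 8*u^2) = (-h^2 + 10*h*u - 21*u^2)/(-h + 4*u)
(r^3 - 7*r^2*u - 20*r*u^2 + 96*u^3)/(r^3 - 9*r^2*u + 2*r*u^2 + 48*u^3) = (r + 4*u)/(r + 2*u)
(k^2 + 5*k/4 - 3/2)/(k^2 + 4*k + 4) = (k - 3/4)/(k + 2)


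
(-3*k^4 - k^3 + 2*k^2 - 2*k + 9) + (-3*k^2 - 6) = -3*k^4 - k^3 - k^2 - 2*k + 3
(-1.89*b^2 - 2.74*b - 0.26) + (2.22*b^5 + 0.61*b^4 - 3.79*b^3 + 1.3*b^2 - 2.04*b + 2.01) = 2.22*b^5 + 0.61*b^4 - 3.79*b^3 - 0.59*b^2 - 4.78*b + 1.75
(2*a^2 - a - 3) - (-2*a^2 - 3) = 4*a^2 - a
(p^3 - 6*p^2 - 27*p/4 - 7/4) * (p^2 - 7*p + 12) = p^5 - 13*p^4 + 189*p^3/4 - 53*p^2/2 - 275*p/4 - 21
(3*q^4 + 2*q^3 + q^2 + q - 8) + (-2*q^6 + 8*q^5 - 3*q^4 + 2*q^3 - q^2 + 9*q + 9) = -2*q^6 + 8*q^5 + 4*q^3 + 10*q + 1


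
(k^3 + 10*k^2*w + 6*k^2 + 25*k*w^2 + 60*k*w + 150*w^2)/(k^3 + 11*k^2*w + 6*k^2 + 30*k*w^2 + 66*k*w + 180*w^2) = (k + 5*w)/(k + 6*w)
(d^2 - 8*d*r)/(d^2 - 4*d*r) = (d - 8*r)/(d - 4*r)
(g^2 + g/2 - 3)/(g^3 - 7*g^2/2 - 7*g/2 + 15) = (2*g - 3)/(2*g^2 - 11*g + 15)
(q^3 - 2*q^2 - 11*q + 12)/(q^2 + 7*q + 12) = (q^2 - 5*q + 4)/(q + 4)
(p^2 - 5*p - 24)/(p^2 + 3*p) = (p - 8)/p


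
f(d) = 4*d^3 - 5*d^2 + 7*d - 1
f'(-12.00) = 1855.00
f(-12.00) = -7717.00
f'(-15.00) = 2857.00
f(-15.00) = -14731.00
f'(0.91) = 7.84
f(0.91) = 4.24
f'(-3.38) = 177.89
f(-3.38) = -236.24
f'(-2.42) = 101.48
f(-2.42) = -103.91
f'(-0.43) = 13.52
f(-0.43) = -5.25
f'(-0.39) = 12.73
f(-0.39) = -4.73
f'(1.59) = 21.44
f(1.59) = 13.57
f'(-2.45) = 103.53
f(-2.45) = -106.99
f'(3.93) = 153.04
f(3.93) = 192.08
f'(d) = 12*d^2 - 10*d + 7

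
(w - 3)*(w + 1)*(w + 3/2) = w^3 - w^2/2 - 6*w - 9/2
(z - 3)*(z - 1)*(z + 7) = z^3 + 3*z^2 - 25*z + 21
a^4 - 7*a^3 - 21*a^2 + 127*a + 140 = (a - 7)*(a - 5)*(a + 1)*(a + 4)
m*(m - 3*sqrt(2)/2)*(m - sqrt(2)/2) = m^3 - 2*sqrt(2)*m^2 + 3*m/2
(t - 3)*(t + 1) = t^2 - 2*t - 3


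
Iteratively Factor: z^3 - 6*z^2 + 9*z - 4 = (z - 4)*(z^2 - 2*z + 1) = (z - 4)*(z - 1)*(z - 1)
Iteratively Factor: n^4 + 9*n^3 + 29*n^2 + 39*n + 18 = (n + 3)*(n^3 + 6*n^2 + 11*n + 6) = (n + 3)^2*(n^2 + 3*n + 2) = (n + 1)*(n + 3)^2*(n + 2)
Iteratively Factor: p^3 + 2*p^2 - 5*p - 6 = (p + 1)*(p^2 + p - 6) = (p - 2)*(p + 1)*(p + 3)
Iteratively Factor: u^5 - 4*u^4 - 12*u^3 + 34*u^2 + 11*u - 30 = (u + 1)*(u^4 - 5*u^3 - 7*u^2 + 41*u - 30) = (u - 2)*(u + 1)*(u^3 - 3*u^2 - 13*u + 15) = (u - 5)*(u - 2)*(u + 1)*(u^2 + 2*u - 3) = (u - 5)*(u - 2)*(u + 1)*(u + 3)*(u - 1)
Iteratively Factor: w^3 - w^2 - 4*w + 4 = (w + 2)*(w^2 - 3*w + 2) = (w - 1)*(w + 2)*(w - 2)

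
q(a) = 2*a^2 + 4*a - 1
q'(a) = 4*a + 4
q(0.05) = -0.80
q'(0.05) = 4.20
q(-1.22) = -2.90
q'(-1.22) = -0.88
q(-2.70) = 2.78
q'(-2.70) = -6.80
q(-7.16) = 72.89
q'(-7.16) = -24.64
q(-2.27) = 0.23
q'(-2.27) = -5.08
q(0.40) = 0.92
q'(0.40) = 5.60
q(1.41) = 8.62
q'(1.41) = 9.64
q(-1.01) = -3.00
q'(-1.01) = -0.04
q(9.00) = 197.00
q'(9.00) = 40.00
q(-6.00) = 47.00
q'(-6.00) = -20.00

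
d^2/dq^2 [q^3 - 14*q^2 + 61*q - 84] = 6*q - 28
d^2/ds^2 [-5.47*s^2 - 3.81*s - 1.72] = -10.9400000000000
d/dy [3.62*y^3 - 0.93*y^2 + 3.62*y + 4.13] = 10.86*y^2 - 1.86*y + 3.62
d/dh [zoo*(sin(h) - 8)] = zoo*cos(h)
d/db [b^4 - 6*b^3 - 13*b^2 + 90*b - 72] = 4*b^3 - 18*b^2 - 26*b + 90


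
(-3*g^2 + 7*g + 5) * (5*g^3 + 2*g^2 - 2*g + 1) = -15*g^5 + 29*g^4 + 45*g^3 - 7*g^2 - 3*g + 5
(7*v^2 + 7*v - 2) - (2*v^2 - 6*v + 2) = 5*v^2 + 13*v - 4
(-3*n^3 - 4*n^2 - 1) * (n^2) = -3*n^5 - 4*n^4 - n^2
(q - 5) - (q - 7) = 2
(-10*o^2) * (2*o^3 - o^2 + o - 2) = -20*o^5 + 10*o^4 - 10*o^3 + 20*o^2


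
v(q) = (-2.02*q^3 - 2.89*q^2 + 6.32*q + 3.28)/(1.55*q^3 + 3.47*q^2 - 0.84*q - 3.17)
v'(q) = (-6.06*q^2 - 5.78*q + 6.32)/(1.55*q^3 + 3.47*q^2 - 0.84*q - 3.17) + (-4.65*q^2 - 6.94*q + 0.84)*(-2.02*q^3 - 2.89*q^2 + 6.32*q + 3.28)/(1.55*q^3 + 3.47*q^2 - 0.84*q - 3.17)^2 = (-2.5299*q^4 - 16.1984*q^3 - 15.5446*q^2 - 4.4406*q - 17.2792)/(2.4025*q^6 + 10.757*q^5 + 9.4369*q^4 - 15.6566*q^3 - 21.2942*q^2 + 5.3256*q + 10.0489)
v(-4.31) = -1.42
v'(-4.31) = 0.04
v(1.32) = 0.36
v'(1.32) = -3.35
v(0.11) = -1.22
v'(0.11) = -1.74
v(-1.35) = -11.69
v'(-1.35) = -36.26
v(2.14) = -0.62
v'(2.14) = -0.45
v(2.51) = -0.75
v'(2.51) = -0.29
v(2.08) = -0.59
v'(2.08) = -0.50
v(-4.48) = -1.43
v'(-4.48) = 0.03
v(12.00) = -1.21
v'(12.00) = -0.01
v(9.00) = -1.18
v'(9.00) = -0.02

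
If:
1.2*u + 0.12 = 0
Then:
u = -0.10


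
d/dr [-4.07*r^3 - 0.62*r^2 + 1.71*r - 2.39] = -12.21*r^2 - 1.24*r + 1.71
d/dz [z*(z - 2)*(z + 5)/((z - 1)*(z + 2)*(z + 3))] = (z^4 + 22*z^3 + 25*z^2 - 36*z + 60)/(z^6 + 8*z^5 + 18*z^4 - 4*z^3 - 47*z^2 - 12*z + 36)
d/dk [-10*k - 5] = -10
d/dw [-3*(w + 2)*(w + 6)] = -6*w - 24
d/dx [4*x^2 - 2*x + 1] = 8*x - 2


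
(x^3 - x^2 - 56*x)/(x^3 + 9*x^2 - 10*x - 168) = x*(x - 8)/(x^2 + 2*x - 24)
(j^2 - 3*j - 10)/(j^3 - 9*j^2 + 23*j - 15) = (j + 2)/(j^2 - 4*j + 3)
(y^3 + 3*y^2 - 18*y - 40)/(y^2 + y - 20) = y + 2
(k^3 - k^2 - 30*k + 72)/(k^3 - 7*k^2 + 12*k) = (k + 6)/k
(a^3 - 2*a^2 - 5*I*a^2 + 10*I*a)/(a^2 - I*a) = (a^2 - 2*a - 5*I*a + 10*I)/(a - I)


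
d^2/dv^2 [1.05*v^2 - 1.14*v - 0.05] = 2.10000000000000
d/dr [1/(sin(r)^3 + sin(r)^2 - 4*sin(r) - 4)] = (-3*sin(r)^2 - 2*sin(r) + 4)*cos(r)/(sin(r)^3 + sin(r)^2 - 4*sin(r) - 4)^2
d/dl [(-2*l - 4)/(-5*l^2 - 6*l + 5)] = 2*(5*l^2 + 6*l - 2*(l + 2)*(5*l + 3) - 5)/(5*l^2 + 6*l - 5)^2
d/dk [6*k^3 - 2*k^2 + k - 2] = 18*k^2 - 4*k + 1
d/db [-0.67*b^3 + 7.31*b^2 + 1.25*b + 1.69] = -2.01*b^2 + 14.62*b + 1.25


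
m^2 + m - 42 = (m - 6)*(m + 7)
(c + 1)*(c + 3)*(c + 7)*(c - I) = c^4 + 11*c^3 - I*c^3 + 31*c^2 - 11*I*c^2 + 21*c - 31*I*c - 21*I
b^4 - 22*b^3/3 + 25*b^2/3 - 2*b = b*(b - 6)*(b - 1)*(b - 1/3)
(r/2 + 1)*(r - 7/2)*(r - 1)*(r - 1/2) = r^4/2 - 3*r^3/2 - 17*r^2/8 + 39*r/8 - 7/4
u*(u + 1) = u^2 + u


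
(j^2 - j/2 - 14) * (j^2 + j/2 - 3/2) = j^4 - 63*j^2/4 - 25*j/4 + 21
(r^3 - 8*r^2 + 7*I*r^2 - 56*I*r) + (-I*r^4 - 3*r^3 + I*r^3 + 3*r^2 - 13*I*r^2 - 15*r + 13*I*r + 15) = -I*r^4 - 2*r^3 + I*r^3 - 5*r^2 - 6*I*r^2 - 15*r - 43*I*r + 15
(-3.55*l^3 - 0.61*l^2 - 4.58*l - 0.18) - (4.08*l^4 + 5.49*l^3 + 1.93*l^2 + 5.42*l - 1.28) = -4.08*l^4 - 9.04*l^3 - 2.54*l^2 - 10.0*l + 1.1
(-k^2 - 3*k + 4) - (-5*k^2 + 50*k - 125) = 4*k^2 - 53*k + 129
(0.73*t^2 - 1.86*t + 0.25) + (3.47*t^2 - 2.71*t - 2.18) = 4.2*t^2 - 4.57*t - 1.93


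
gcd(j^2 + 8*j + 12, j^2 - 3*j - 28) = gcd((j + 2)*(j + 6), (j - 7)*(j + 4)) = 1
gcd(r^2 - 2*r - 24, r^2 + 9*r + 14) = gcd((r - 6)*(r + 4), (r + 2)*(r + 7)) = 1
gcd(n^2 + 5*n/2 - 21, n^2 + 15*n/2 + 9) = n + 6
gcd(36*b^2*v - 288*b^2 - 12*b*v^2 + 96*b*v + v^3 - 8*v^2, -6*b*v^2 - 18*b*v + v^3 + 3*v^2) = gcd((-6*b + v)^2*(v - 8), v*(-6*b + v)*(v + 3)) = -6*b + v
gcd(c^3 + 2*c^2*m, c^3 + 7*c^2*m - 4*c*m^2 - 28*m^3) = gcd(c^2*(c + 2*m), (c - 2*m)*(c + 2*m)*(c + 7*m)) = c + 2*m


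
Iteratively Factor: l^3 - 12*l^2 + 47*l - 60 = (l - 5)*(l^2 - 7*l + 12) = (l - 5)*(l - 3)*(l - 4)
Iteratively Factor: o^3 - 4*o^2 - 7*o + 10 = (o + 2)*(o^2 - 6*o + 5) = (o - 1)*(o + 2)*(o - 5)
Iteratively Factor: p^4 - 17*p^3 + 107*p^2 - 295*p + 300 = (p - 4)*(p^3 - 13*p^2 + 55*p - 75) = (p - 5)*(p - 4)*(p^2 - 8*p + 15) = (p - 5)*(p - 4)*(p - 3)*(p - 5)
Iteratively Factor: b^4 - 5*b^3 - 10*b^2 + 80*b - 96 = (b - 2)*(b^3 - 3*b^2 - 16*b + 48) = (b - 4)*(b - 2)*(b^2 + b - 12) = (b - 4)*(b - 3)*(b - 2)*(b + 4)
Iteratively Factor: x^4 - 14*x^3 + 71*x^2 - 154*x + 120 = (x - 5)*(x^3 - 9*x^2 + 26*x - 24) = (x - 5)*(x - 2)*(x^2 - 7*x + 12) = (x - 5)*(x - 3)*(x - 2)*(x - 4)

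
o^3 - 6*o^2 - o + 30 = (o - 5)*(o - 3)*(o + 2)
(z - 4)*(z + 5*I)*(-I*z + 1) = -I*z^3 + 6*z^2 + 4*I*z^2 - 24*z + 5*I*z - 20*I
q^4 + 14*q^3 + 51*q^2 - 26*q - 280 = (q - 2)*(q + 4)*(q + 5)*(q + 7)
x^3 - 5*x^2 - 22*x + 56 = (x - 7)*(x - 2)*(x + 4)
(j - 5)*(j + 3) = j^2 - 2*j - 15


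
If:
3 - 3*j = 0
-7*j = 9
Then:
No Solution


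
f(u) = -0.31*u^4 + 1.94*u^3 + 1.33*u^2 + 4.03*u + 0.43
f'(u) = -1.24*u^3 + 5.82*u^2 + 2.66*u + 4.03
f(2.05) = 25.52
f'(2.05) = 23.26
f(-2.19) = -29.52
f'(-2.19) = 39.14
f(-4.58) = -312.91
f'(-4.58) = 233.06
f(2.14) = 27.66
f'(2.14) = 24.22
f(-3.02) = -78.83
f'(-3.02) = 83.23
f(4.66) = 98.22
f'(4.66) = 17.33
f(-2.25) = -31.95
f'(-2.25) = 41.63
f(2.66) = 41.55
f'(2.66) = 28.95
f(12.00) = -2835.53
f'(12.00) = -1268.69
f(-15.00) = -22002.02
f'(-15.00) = 5458.63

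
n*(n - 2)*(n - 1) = n^3 - 3*n^2 + 2*n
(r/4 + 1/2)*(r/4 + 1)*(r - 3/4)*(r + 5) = r^4/16 + 41*r^3/64 + 119*r^2/64 + 23*r/32 - 15/8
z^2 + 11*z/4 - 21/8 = (z - 3/4)*(z + 7/2)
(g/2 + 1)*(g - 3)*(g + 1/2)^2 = g^4/2 - 27*g^2/8 - 25*g/8 - 3/4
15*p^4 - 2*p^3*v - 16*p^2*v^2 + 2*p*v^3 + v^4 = (-3*p + v)*(-p + v)*(p + v)*(5*p + v)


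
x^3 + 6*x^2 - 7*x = x*(x - 1)*(x + 7)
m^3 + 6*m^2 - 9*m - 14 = (m - 2)*(m + 1)*(m + 7)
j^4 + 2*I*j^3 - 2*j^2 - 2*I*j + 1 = (j - 1)*(j + 1)*(j + I)^2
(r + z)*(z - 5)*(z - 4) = r*z^2 - 9*r*z + 20*r + z^3 - 9*z^2 + 20*z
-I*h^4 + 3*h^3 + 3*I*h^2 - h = h*(h + I)^2*(-I*h + 1)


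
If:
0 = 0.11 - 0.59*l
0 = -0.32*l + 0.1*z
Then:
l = 0.19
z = 0.60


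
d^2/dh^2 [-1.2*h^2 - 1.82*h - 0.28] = -2.40000000000000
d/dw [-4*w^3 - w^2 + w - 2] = -12*w^2 - 2*w + 1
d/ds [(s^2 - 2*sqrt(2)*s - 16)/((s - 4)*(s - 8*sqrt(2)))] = (2*(s - 4)*(s - 8*sqrt(2))*(s - sqrt(2)) + (s - 4)*(-s^2 + 2*sqrt(2)*s + 16) + (s - 8*sqrt(2))*(-s^2 + 2*sqrt(2)*s + 16))/((s - 4)^2*(s - 8*sqrt(2))^2)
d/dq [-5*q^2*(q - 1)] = 5*q*(2 - 3*q)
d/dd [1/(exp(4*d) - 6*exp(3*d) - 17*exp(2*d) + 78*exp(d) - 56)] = (-4*exp(3*d) + 18*exp(2*d) + 34*exp(d) - 78)*exp(d)/(-exp(4*d) + 6*exp(3*d) + 17*exp(2*d) - 78*exp(d) + 56)^2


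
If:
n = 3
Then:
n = 3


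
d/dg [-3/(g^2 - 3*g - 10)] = 3*(2*g - 3)/(-g^2 + 3*g + 10)^2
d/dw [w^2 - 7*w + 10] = 2*w - 7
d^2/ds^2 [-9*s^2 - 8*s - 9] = -18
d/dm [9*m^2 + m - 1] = 18*m + 1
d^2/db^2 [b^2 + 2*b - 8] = 2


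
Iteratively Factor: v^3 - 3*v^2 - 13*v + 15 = (v - 5)*(v^2 + 2*v - 3) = (v - 5)*(v - 1)*(v + 3)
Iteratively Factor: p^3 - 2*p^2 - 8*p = (p)*(p^2 - 2*p - 8) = p*(p - 4)*(p + 2)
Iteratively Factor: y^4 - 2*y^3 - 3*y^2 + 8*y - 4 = (y - 2)*(y^3 - 3*y + 2) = (y - 2)*(y + 2)*(y^2 - 2*y + 1) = (y - 2)*(y - 1)*(y + 2)*(y - 1)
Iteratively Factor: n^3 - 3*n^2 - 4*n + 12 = (n - 2)*(n^2 - n - 6) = (n - 2)*(n + 2)*(n - 3)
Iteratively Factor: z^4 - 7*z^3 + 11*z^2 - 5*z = (z - 5)*(z^3 - 2*z^2 + z) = z*(z - 5)*(z^2 - 2*z + 1) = z*(z - 5)*(z - 1)*(z - 1)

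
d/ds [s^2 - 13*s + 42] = 2*s - 13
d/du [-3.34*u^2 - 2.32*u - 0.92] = -6.68*u - 2.32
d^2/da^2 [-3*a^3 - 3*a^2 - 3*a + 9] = -18*a - 6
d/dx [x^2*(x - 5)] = x*(3*x - 10)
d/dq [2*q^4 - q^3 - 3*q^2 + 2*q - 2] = 8*q^3 - 3*q^2 - 6*q + 2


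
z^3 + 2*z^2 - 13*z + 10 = (z - 2)*(z - 1)*(z + 5)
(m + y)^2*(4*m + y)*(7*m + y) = 28*m^4 + 67*m^3*y + 51*m^2*y^2 + 13*m*y^3 + y^4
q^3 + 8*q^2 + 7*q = q*(q + 1)*(q + 7)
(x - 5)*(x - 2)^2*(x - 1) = x^4 - 10*x^3 + 33*x^2 - 44*x + 20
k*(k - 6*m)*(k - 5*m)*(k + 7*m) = k^4 - 4*k^3*m - 47*k^2*m^2 + 210*k*m^3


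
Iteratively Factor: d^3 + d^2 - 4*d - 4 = (d - 2)*(d^2 + 3*d + 2) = (d - 2)*(d + 1)*(d + 2)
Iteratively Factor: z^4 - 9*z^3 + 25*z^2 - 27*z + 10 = (z - 1)*(z^3 - 8*z^2 + 17*z - 10) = (z - 2)*(z - 1)*(z^2 - 6*z + 5) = (z - 2)*(z - 1)^2*(z - 5)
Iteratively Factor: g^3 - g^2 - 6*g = (g - 3)*(g^2 + 2*g) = g*(g - 3)*(g + 2)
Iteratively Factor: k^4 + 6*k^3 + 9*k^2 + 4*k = (k + 1)*(k^3 + 5*k^2 + 4*k) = (k + 1)*(k + 4)*(k^2 + k) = k*(k + 1)*(k + 4)*(k + 1)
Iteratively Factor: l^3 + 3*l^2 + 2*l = (l + 1)*(l^2 + 2*l) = l*(l + 1)*(l + 2)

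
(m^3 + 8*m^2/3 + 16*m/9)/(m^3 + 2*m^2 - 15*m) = (9*m^2 + 24*m + 16)/(9*(m^2 + 2*m - 15))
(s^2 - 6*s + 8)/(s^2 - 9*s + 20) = (s - 2)/(s - 5)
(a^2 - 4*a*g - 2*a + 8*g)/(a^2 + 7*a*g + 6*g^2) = (a^2 - 4*a*g - 2*a + 8*g)/(a^2 + 7*a*g + 6*g^2)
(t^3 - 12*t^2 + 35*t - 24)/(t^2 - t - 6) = (t^2 - 9*t + 8)/(t + 2)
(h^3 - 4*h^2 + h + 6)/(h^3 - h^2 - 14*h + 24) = (h + 1)/(h + 4)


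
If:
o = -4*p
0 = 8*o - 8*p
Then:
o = 0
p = 0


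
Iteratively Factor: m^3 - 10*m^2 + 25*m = (m - 5)*(m^2 - 5*m) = m*(m - 5)*(m - 5)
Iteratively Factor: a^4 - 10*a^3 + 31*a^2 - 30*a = (a)*(a^3 - 10*a^2 + 31*a - 30) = a*(a - 3)*(a^2 - 7*a + 10) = a*(a - 3)*(a - 2)*(a - 5)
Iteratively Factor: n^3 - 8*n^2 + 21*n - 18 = (n - 2)*(n^2 - 6*n + 9) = (n - 3)*(n - 2)*(n - 3)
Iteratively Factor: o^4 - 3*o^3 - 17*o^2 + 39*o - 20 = (o - 1)*(o^3 - 2*o^2 - 19*o + 20) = (o - 1)*(o + 4)*(o^2 - 6*o + 5) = (o - 5)*(o - 1)*(o + 4)*(o - 1)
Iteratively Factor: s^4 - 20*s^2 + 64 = (s + 2)*(s^3 - 2*s^2 - 16*s + 32) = (s + 2)*(s + 4)*(s^2 - 6*s + 8) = (s - 2)*(s + 2)*(s + 4)*(s - 4)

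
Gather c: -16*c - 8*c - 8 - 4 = -24*c - 12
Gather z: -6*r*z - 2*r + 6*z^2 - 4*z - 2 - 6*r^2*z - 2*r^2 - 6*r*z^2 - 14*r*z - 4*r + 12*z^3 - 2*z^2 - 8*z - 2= -2*r^2 - 6*r + 12*z^3 + z^2*(4 - 6*r) + z*(-6*r^2 - 20*r - 12) - 4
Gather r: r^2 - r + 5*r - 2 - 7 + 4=r^2 + 4*r - 5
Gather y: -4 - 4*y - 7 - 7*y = -11*y - 11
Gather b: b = b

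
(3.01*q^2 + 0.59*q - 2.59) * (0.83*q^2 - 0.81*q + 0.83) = 2.4983*q^4 - 1.9484*q^3 - 0.1293*q^2 + 2.5876*q - 2.1497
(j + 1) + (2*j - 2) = 3*j - 1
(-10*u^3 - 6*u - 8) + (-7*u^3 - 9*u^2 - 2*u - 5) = -17*u^3 - 9*u^2 - 8*u - 13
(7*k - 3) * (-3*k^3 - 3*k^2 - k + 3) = -21*k^4 - 12*k^3 + 2*k^2 + 24*k - 9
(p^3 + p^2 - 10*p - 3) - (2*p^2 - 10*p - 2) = p^3 - p^2 - 1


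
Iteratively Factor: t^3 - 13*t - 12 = (t + 1)*(t^2 - t - 12) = (t + 1)*(t + 3)*(t - 4)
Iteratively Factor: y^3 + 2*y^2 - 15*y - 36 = (y + 3)*(y^2 - y - 12) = (y - 4)*(y + 3)*(y + 3)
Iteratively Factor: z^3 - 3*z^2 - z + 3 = (z - 1)*(z^2 - 2*z - 3) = (z - 3)*(z - 1)*(z + 1)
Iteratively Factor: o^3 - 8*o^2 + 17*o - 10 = (o - 2)*(o^2 - 6*o + 5) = (o - 5)*(o - 2)*(o - 1)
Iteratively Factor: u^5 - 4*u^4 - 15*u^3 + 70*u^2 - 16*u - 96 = (u - 4)*(u^4 - 15*u^2 + 10*u + 24) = (u - 4)*(u + 1)*(u^3 - u^2 - 14*u + 24) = (u - 4)*(u - 2)*(u + 1)*(u^2 + u - 12) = (u - 4)*(u - 2)*(u + 1)*(u + 4)*(u - 3)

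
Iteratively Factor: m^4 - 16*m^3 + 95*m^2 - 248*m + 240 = (m - 3)*(m^3 - 13*m^2 + 56*m - 80) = (m - 5)*(m - 3)*(m^2 - 8*m + 16) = (m - 5)*(m - 4)*(m - 3)*(m - 4)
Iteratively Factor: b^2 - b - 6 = (b - 3)*(b + 2)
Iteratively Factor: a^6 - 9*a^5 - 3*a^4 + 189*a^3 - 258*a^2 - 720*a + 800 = (a - 5)*(a^5 - 4*a^4 - 23*a^3 + 74*a^2 + 112*a - 160) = (a - 5)^2*(a^4 + a^3 - 18*a^2 - 16*a + 32) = (a - 5)^2*(a + 2)*(a^3 - a^2 - 16*a + 16) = (a - 5)^2*(a - 4)*(a + 2)*(a^2 + 3*a - 4) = (a - 5)^2*(a - 4)*(a + 2)*(a + 4)*(a - 1)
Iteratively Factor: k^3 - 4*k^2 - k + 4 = (k + 1)*(k^2 - 5*k + 4) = (k - 1)*(k + 1)*(k - 4)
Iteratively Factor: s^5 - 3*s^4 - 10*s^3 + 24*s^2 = (s + 3)*(s^4 - 6*s^3 + 8*s^2) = s*(s + 3)*(s^3 - 6*s^2 + 8*s) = s^2*(s + 3)*(s^2 - 6*s + 8) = s^2*(s - 2)*(s + 3)*(s - 4)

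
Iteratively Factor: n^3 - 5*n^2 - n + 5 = (n + 1)*(n^2 - 6*n + 5) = (n - 5)*(n + 1)*(n - 1)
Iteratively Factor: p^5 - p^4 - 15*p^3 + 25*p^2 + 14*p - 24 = (p + 4)*(p^4 - 5*p^3 + 5*p^2 + 5*p - 6) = (p - 1)*(p + 4)*(p^3 - 4*p^2 + p + 6) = (p - 3)*(p - 1)*(p + 4)*(p^2 - p - 2) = (p - 3)*(p - 1)*(p + 1)*(p + 4)*(p - 2)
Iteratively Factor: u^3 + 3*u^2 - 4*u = (u + 4)*(u^2 - u) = (u - 1)*(u + 4)*(u)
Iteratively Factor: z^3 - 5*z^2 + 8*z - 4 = (z - 1)*(z^2 - 4*z + 4) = (z - 2)*(z - 1)*(z - 2)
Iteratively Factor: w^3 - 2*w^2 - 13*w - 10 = (w - 5)*(w^2 + 3*w + 2) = (w - 5)*(w + 1)*(w + 2)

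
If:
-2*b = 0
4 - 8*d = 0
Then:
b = 0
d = 1/2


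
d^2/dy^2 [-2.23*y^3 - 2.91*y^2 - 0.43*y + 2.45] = -13.38*y - 5.82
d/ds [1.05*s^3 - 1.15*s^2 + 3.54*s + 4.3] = 3.15*s^2 - 2.3*s + 3.54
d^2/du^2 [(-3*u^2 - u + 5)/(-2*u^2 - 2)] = (u^3 - 24*u^2 - 3*u + 8)/(u^6 + 3*u^4 + 3*u^2 + 1)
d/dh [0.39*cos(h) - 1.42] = -0.39*sin(h)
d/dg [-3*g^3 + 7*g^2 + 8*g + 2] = -9*g^2 + 14*g + 8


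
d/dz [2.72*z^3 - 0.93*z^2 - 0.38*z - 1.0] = 8.16*z^2 - 1.86*z - 0.38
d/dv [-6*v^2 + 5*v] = 5 - 12*v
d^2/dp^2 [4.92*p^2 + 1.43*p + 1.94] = 9.84000000000000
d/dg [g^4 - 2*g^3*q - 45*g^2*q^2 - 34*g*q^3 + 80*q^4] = 4*g^3 - 6*g^2*q - 90*g*q^2 - 34*q^3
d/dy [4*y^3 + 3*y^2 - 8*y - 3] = 12*y^2 + 6*y - 8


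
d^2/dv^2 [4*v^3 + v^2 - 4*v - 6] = 24*v + 2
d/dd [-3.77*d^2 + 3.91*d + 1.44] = 3.91 - 7.54*d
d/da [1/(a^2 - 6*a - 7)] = 2*(3 - a)/(-a^2 + 6*a + 7)^2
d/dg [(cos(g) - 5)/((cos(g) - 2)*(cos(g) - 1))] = (cos(g)^2 - 10*cos(g) + 13)*sin(g)/((cos(g) - 2)^2*(cos(g) - 1)^2)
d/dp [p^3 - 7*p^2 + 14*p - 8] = 3*p^2 - 14*p + 14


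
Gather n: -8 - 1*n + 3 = -n - 5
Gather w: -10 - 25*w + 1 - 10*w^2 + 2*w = -10*w^2 - 23*w - 9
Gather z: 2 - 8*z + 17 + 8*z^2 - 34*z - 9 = 8*z^2 - 42*z + 10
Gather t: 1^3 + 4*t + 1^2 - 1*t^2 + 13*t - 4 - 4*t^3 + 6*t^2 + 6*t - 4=-4*t^3 + 5*t^2 + 23*t - 6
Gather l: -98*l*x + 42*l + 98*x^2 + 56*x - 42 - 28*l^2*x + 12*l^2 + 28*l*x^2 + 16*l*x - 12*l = l^2*(12 - 28*x) + l*(28*x^2 - 82*x + 30) + 98*x^2 + 56*x - 42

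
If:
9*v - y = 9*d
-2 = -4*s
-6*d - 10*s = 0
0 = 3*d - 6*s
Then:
No Solution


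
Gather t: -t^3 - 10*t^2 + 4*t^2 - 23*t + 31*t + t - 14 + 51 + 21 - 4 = -t^3 - 6*t^2 + 9*t + 54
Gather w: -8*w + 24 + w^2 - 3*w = w^2 - 11*w + 24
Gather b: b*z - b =b*(z - 1)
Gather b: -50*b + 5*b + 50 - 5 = 45 - 45*b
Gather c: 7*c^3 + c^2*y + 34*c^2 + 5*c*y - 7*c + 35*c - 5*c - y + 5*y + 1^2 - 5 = 7*c^3 + c^2*(y + 34) + c*(5*y + 23) + 4*y - 4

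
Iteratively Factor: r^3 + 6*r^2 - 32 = (r + 4)*(r^2 + 2*r - 8) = (r - 2)*(r + 4)*(r + 4)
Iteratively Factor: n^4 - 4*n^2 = (n)*(n^3 - 4*n) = n*(n - 2)*(n^2 + 2*n) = n^2*(n - 2)*(n + 2)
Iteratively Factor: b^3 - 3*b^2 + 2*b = (b - 1)*(b^2 - 2*b) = (b - 2)*(b - 1)*(b)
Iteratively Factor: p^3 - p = (p)*(p^2 - 1) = p*(p + 1)*(p - 1)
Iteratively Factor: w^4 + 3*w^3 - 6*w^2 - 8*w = (w - 2)*(w^3 + 5*w^2 + 4*w) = (w - 2)*(w + 4)*(w^2 + w) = (w - 2)*(w + 1)*(w + 4)*(w)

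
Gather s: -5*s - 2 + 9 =7 - 5*s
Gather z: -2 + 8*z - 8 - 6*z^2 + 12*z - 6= -6*z^2 + 20*z - 16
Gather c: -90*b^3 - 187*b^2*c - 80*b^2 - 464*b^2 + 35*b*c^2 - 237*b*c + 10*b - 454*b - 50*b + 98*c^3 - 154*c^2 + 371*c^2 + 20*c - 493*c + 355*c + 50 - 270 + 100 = -90*b^3 - 544*b^2 - 494*b + 98*c^3 + c^2*(35*b + 217) + c*(-187*b^2 - 237*b - 118) - 120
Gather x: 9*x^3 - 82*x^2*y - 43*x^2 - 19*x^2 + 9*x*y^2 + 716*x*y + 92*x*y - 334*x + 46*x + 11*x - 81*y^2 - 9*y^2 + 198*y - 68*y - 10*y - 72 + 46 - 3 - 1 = 9*x^3 + x^2*(-82*y - 62) + x*(9*y^2 + 808*y - 277) - 90*y^2 + 120*y - 30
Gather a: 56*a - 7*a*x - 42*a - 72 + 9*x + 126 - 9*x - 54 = a*(14 - 7*x)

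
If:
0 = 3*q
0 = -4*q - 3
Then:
No Solution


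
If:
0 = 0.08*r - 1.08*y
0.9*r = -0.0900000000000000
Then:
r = -0.10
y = -0.01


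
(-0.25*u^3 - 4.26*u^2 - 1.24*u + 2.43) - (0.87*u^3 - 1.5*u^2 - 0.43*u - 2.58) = -1.12*u^3 - 2.76*u^2 - 0.81*u + 5.01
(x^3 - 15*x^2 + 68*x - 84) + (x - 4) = x^3 - 15*x^2 + 69*x - 88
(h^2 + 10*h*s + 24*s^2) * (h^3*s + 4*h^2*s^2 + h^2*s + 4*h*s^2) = h^5*s + 14*h^4*s^2 + h^4*s + 64*h^3*s^3 + 14*h^3*s^2 + 96*h^2*s^4 + 64*h^2*s^3 + 96*h*s^4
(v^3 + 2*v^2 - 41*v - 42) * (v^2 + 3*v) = v^5 + 5*v^4 - 35*v^3 - 165*v^2 - 126*v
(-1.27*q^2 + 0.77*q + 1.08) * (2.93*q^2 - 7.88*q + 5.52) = -3.7211*q^4 + 12.2637*q^3 - 9.9136*q^2 - 4.26*q + 5.9616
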